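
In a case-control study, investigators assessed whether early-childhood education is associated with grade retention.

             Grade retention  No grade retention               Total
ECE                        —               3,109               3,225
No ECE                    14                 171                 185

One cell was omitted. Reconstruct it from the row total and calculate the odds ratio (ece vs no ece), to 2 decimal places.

0.46

The missing cell is in the exposed row: 3225 − 3109 = 116.
So a = 116, b = 3109, c = 14, d = 171.
OR = (a·d)/(b·c) = (116 × 171) / (3109 × 14) = 19836 / 43526 = 0.45573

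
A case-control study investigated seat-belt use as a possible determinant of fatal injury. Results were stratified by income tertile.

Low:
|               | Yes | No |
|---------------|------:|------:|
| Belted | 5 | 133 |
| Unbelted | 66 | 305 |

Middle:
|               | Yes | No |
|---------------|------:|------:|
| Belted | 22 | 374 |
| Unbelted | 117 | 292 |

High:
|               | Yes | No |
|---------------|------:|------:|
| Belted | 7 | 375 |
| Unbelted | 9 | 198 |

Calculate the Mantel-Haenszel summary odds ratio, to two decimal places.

OR_MH = Σ(aᵢdᵢ/nᵢ) / Σ(bᵢcᵢ/nᵢ), where nᵢ is the stratum total.
Stratum 1 (Low): n = 509; a·d/n = 5·305/509 = 2.9961; b·c/n = 133·66/509 = 17.2456
Stratum 2 (Middle): n = 805; a·d/n = 22·292/805 = 7.9801; b·c/n = 374·117/805 = 54.3578
Stratum 3 (High): n = 589; a·d/n = 7·198/589 = 2.3531; b·c/n = 375·9/589 = 5.7301
OR_MH = (2.9961 + 7.9801 + 2.3531) / (17.2456 + 54.3578 + 5.7301) = 13.3293 / 77.3334 = 0.17236

0.17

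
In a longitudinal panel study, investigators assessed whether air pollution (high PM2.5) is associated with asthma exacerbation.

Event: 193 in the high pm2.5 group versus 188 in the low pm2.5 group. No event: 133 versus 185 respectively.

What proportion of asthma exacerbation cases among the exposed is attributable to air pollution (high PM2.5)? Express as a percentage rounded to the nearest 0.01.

From the description: a = 193, b = 133, c = 188, d = 185.
Risk in exposed = 193/326 = 0.59202; risk in unexposed = 188/373 = 0.50402.
RR = 0.59202/0.50402 = 1.17460
AR% = (RR − 1)/RR × 100 = (1.17460 − 1)/1.17460 × 100 = 14.8648%

14.86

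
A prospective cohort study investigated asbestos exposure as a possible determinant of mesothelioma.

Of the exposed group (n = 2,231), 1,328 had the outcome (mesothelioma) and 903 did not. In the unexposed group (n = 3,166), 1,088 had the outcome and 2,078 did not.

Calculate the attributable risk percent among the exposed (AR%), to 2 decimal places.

42.27

From the description: a = 1328, b = 903, c = 1088, d = 2078.
Risk in exposed = 1328/2231 = 0.59525; risk in unexposed = 1088/3166 = 0.34365.
RR = 0.59525/0.34365 = 1.73213
AR% = (RR − 1)/RR × 100 = (1.73213 − 1)/1.73213 × 100 = 42.2676%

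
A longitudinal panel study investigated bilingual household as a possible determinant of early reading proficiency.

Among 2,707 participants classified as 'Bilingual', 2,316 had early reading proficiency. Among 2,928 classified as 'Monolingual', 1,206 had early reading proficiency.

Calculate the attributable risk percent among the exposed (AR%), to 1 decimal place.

51.9

From the description: a = 2316, b = 391, c = 1206, d = 1722.
Risk in exposed = 2316/2707 = 0.85556; risk in unexposed = 1206/2928 = 0.41189.
RR = 0.85556/0.41189 = 2.07718
AR% = (RR − 1)/RR × 100 = (2.07718 − 1)/2.07718 × 100 = 51.8578%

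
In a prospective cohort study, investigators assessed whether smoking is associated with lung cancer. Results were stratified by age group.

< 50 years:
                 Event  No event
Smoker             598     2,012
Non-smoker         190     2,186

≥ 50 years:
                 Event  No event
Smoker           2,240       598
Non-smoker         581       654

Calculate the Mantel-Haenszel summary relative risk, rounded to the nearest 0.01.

1.91

RR_MH = Σ(aᵢ·n₀ᵢ/nᵢ) / Σ(cᵢ·n₁ᵢ/nᵢ), with n₁ᵢ = aᵢ+bᵢ (exposed), n₀ᵢ = cᵢ+dᵢ (unexposed), nᵢ = n₁ᵢ+n₀ᵢ.
Stratum 1 (< 50 years): n₁ = 2610, n₀ = 2376, n = 4986; a·n₀/n = 598·2376/4986 = 284.9675; c·n₁/n = 190·2610/4986 = 99.4585
Stratum 2 (≥ 50 years): n₁ = 2838, n₀ = 1235, n = 4073; a·n₀/n = 2240·1235/4073 = 679.2045; c·n₁/n = 581·2838/4073 = 404.8313
RR_MH = (284.9675 + 679.2045) / (99.4585 + 404.8313) = 964.1720 / 504.2898 = 1.91194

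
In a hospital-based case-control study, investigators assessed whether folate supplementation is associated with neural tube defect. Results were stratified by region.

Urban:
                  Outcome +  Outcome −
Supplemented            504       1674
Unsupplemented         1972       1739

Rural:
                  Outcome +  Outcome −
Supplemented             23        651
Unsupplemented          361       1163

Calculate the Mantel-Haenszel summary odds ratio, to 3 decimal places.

OR_MH = Σ(aᵢdᵢ/nᵢ) / Σ(bᵢcᵢ/nᵢ), where nᵢ is the stratum total.
Stratum 1 (Urban): n = 5889; a·d/n = 504·1739/5889 = 148.8293; b·c/n = 1674·1972/5889 = 560.5583
Stratum 2 (Rural): n = 2198; a·d/n = 23·1163/2198 = 12.1697; b·c/n = 651·361/2198 = 106.9204
OR_MH = (148.8293 + 12.1697) / (560.5583 + 106.9204) = 160.9990 / 667.4787 = 0.24120

0.241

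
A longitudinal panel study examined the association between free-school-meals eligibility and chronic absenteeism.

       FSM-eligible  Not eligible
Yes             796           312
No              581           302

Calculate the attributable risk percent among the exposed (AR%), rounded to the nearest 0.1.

Reading the table with exposure as columns: a = 796 (FSM-eligible, case), b = 581 (FSM-eligible, non-case), c = 312 (Not eligible, case), d = 302.
Risk in exposed = 796/1377 = 0.57807; risk in unexposed = 312/614 = 0.50814.
RR = 0.57807/0.50814 = 1.13761
AR% = (RR − 1)/RR × 100 = (1.13761 − 1)/1.13761 × 100 = 12.0963%

12.1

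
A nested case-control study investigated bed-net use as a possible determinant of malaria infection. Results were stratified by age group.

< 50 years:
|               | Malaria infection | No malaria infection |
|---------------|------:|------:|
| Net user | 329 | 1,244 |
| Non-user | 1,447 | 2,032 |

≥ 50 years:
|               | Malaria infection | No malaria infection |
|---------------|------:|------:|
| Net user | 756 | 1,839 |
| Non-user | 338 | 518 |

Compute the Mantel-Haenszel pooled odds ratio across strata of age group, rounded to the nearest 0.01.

OR_MH = Σ(aᵢdᵢ/nᵢ) / Σ(bᵢcᵢ/nᵢ), where nᵢ is the stratum total.
Stratum 1 (< 50 years): n = 5052; a·d/n = 329·2032/5052 = 132.3294; b·c/n = 1244·1447/5052 = 356.3080
Stratum 2 (≥ 50 years): n = 3451; a·d/n = 756·518/3451 = 113.4767; b·c/n = 1839·338/3451 = 180.1165
OR_MH = (132.3294 + 113.4767) / (356.3080 + 180.1165) = 245.8060 / 536.4245 = 0.45823

0.46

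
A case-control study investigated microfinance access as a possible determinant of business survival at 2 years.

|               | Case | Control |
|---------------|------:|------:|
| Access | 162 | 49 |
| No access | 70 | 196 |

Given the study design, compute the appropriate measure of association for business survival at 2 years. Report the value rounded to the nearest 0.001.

9.257

Cells: a = 162, b = 49, c = 70, d = 196.
This is a case-control study: participants were sampled on outcome status, so risks in the source population cannot be estimated directly — relative risk is not valid here. The odds ratio is the appropriate measure.
OR = (a·d)/(b·c) = (162 × 196) / (49 × 70) = 31752 / 3430 = 9.25714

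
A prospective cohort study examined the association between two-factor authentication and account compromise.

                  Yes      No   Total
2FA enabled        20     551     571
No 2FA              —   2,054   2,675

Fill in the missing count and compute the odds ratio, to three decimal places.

0.120

The missing cell is in the unexposed row: 2675 − 2054 = 621.
So a = 20, b = 551, c = 621, d = 2054.
OR = (a·d)/(b·c) = (20 × 2054) / (551 × 621) = 41080 / 342171 = 0.12006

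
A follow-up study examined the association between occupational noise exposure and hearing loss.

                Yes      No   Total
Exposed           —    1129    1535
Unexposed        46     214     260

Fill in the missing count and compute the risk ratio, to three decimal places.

1.495

The missing cell is in the exposed row: 1535 − 1129 = 406.
So a = 406, b = 1129, c = 46, d = 214.
RR = [a/(a+b)] / [c/(c+d)] = (406/1535) / (46/260) = 0.26450/0.17692 = 1.49497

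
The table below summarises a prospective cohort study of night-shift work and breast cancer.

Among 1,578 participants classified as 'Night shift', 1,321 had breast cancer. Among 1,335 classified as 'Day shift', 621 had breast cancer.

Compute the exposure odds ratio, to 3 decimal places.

From the description: a = 1321, b = 257, c = 621, d = 714.
OR = (a·d)/(b·c) = (1321 × 714) / (257 × 621) = 943194 / 159597 = 5.90985
The odds of breast cancer are about 5.91 times as high in the night shift group.

5.910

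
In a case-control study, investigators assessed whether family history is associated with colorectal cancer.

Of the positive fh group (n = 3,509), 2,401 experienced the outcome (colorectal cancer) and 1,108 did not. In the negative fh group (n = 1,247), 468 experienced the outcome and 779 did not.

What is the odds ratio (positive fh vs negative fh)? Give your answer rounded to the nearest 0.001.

From the description: a = 2401, b = 1108, c = 468, d = 779.
OR = (a·d)/(b·c) = (2401 × 779) / (1108 × 468) = 1870379 / 518544 = 3.60698
The odds of colorectal cancer are about 3.61 times as high in the positive fh group.

3.607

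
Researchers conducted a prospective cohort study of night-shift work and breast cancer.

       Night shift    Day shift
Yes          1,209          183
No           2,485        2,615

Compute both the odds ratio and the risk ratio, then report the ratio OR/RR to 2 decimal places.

Reading the table with exposure as columns: a = 1209 (Night shift, case), b = 2485 (Night shift, non-case), c = 183 (Day shift, case), d = 2615.
OR = (1209·2615)/(2485·183) = 3161535/454755 = 6.95217
Risk in exposed = 1209/3694 = 0.32729; risk in unexposed = 183/2798 = 0.06540; RR = 5.00410
OR/RR = 6.95217 / 5.00410 = 1.38930
The outcome is not rare, so the OR lies further from 1 than the RR.

1.39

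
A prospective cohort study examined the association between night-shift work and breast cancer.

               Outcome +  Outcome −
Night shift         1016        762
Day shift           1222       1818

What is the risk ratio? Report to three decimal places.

1.422

Cells: a = 1016, b = 762, c = 1222, d = 1818.
Risk in exposed = 1016/1778 = 0.57143; risk in unexposed = 1222/3040 = 0.40197.
RR = 0.57143 / 0.40197 = 1.42156
The risk among the exposed is 1.42 times that among the unexposed.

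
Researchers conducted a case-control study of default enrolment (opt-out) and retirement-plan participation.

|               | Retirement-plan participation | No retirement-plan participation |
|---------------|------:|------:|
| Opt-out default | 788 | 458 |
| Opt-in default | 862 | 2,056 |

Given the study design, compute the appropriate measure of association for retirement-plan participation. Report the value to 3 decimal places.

Cells: a = 788, b = 458, c = 862, d = 2056.
This is a case-control study: participants were sampled on outcome status, so risks in the source population cannot be estimated directly — relative risk is not valid here. The odds ratio is the appropriate measure.
OR = (a·d)/(b·c) = (788 × 2056) / (458 × 862) = 1620128 / 394796 = 4.10371

4.104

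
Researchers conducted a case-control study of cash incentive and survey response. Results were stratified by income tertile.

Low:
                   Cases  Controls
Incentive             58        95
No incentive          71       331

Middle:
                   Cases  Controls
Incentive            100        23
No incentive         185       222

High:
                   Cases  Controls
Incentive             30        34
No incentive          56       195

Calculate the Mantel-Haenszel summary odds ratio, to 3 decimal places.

3.624

OR_MH = Σ(aᵢdᵢ/nᵢ) / Σ(bᵢcᵢ/nᵢ), where nᵢ is the stratum total.
Stratum 1 (Low): n = 555; a·d/n = 58·331/555 = 34.5910; b·c/n = 95·71/555 = 12.1532
Stratum 2 (Middle): n = 530; a·d/n = 100·222/530 = 41.8868; b·c/n = 23·185/530 = 8.0283
Stratum 3 (High): n = 315; a·d/n = 30·195/315 = 18.5714; b·c/n = 34·56/315 = 6.0444
OR_MH = (34.5910 + 41.8868 + 18.5714) / (12.1532 + 8.0283 + 6.0444) = 95.0492 / 26.2259 = 3.62425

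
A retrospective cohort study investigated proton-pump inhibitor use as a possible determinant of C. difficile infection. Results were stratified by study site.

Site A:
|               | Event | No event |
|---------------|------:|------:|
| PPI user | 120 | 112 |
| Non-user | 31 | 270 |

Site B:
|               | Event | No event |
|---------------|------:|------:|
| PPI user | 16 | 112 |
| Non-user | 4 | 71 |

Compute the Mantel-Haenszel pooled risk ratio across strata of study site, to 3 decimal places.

RR_MH = Σ(aᵢ·n₀ᵢ/nᵢ) / Σ(cᵢ·n₁ᵢ/nᵢ), with n₁ᵢ = aᵢ+bᵢ (exposed), n₀ᵢ = cᵢ+dᵢ (unexposed), nᵢ = n₁ᵢ+n₀ᵢ.
Stratum 1 (Site A): n₁ = 232, n₀ = 301, n = 533; a·n₀/n = 120·301/533 = 67.7674; c·n₁/n = 31·232/533 = 13.4934
Stratum 2 (Site B): n₁ = 128, n₀ = 75, n = 203; a·n₀/n = 16·75/203 = 5.9113; c·n₁/n = 4·128/203 = 2.5222
RR_MH = (67.7674 + 5.9113) / (13.4934 + 2.5222) = 73.6787 / 16.0156 = 4.60043

4.600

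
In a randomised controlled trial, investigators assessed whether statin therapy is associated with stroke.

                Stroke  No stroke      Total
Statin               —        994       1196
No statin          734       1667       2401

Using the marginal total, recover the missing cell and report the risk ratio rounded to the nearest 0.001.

The missing cell is in the exposed row: 1196 − 994 = 202.
So a = 202, b = 994, c = 734, d = 1667.
RR = [a/(a+b)] / [c/(c+d)] = (202/1196) / (734/2401) = 0.16890/0.30571 = 0.55248

0.552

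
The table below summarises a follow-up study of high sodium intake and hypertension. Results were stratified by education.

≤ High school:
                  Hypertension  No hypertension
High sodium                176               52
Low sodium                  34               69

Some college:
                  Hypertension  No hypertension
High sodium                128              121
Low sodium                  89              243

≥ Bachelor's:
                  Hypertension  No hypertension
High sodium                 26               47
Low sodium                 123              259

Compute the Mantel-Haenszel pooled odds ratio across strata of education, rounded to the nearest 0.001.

OR_MH = Σ(aᵢdᵢ/nᵢ) / Σ(bᵢcᵢ/nᵢ), where nᵢ is the stratum total.
Stratum 1 (≤ High school): n = 331; a·d/n = 176·69/331 = 36.6888; b·c/n = 52·34/331 = 5.3414
Stratum 2 (Some college): n = 581; a·d/n = 128·243/581 = 53.5353; b·c/n = 121·89/581 = 18.5353
Stratum 3 (≥ Bachelor's): n = 455; a·d/n = 26·259/455 = 14.8000; b·c/n = 47·123/455 = 12.7055
OR_MH = (36.6888 + 53.5353 + 14.8000) / (5.3414 + 18.5353 + 12.7055) = 105.0241 / 36.5822 = 2.87091

2.871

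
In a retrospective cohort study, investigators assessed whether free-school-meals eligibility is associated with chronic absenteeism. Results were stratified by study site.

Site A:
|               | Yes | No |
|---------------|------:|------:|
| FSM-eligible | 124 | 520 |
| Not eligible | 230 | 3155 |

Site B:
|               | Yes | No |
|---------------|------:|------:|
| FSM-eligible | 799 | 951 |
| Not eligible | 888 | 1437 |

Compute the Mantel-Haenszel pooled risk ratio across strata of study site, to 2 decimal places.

RR_MH = Σ(aᵢ·n₀ᵢ/nᵢ) / Σ(cᵢ·n₁ᵢ/nᵢ), with n₁ᵢ = aᵢ+bᵢ (exposed), n₀ᵢ = cᵢ+dᵢ (unexposed), nᵢ = n₁ᵢ+n₀ᵢ.
Stratum 1 (Site A): n₁ = 644, n₀ = 3385, n = 4029; a·n₀/n = 124·3385/4029 = 104.1797; c·n₁/n = 230·644/4029 = 36.7635
Stratum 2 (Site B): n₁ = 1750, n₀ = 2325, n = 4075; a·n₀/n = 799·2325/4075 = 455.8712; c·n₁/n = 888·1750/4075 = 381.3497
RR_MH = (104.1797 + 455.8712) / (36.7635 + 381.3497) = 560.0509 / 418.1132 = 1.33947

1.34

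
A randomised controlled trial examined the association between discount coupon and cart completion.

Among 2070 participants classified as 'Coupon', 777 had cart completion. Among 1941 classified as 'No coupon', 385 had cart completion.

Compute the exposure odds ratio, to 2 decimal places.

2.43

From the description: a = 777, b = 1293, c = 385, d = 1556.
OR = (a·d)/(b·c) = (777 × 1556) / (1293 × 385) = 1209012 / 497805 = 2.42869
The odds of cart completion are about 2.43 times as high in the coupon group.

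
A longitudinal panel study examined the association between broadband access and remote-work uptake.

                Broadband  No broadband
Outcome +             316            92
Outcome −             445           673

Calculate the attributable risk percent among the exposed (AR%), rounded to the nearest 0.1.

Reading the table with exposure as columns: a = 316 (Broadband, case), b = 445 (Broadband, non-case), c = 92 (No broadband, case), d = 673.
Risk in exposed = 316/761 = 0.41524; risk in unexposed = 92/765 = 0.12026.
RR = 0.41524/0.12026 = 3.45284
AR% = (RR − 1)/RR × 100 = (3.45284 − 1)/3.45284 × 100 = 71.0383%

71.0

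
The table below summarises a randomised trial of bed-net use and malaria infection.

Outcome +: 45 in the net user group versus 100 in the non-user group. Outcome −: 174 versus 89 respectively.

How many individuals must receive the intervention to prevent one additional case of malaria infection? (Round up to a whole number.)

4

Risk in treated group = 45/219 = 0.20548; risk in control = 100/189 = 0.52910.
Absolute risk reduction = 0.52910 − 0.20548 = 0.32362
NNT = 1 / ARR = 1 / 0.32362 = 3.090 → round up → 4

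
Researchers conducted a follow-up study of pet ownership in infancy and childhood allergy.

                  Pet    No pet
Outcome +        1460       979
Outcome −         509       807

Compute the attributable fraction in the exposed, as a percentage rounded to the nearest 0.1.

26.1

Reading the table with exposure as columns: a = 1460 (Pet, case), b = 509 (Pet, non-case), c = 979 (No pet, case), d = 807.
Risk in exposed = 1460/1969 = 0.74149; risk in unexposed = 979/1786 = 0.54815.
RR = 0.74149/0.54815 = 1.35271
AR% = (RR − 1)/RR × 100 = (1.35271 − 1)/1.35271 × 100 = 26.0745%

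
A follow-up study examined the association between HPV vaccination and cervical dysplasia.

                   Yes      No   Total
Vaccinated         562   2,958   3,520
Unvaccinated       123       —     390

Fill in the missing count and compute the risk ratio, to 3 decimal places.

0.506

The missing cell is in the unexposed row: 390 − 123 = 267.
So a = 562, b = 2958, c = 123, d = 267.
RR = [a/(a+b)] / [c/(c+d)] = (562/3520) / (123/390) = 0.15966/0.31538 = 0.50624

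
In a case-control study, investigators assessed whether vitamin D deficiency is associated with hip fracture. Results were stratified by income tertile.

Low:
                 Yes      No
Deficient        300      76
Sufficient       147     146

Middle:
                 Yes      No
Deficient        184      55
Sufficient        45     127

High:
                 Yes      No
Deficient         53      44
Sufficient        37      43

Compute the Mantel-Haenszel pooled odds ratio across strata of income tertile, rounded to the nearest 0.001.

4.236

OR_MH = Σ(aᵢdᵢ/nᵢ) / Σ(bᵢcᵢ/nᵢ), where nᵢ is the stratum total.
Stratum 1 (Low): n = 669; a·d/n = 300·146/669 = 65.4709; b·c/n = 76·147/669 = 16.6996
Stratum 2 (Middle): n = 411; a·d/n = 184·127/411 = 56.8564; b·c/n = 55·45/411 = 6.0219
Stratum 3 (High): n = 177; a·d/n = 53·43/177 = 12.8757; b·c/n = 44·37/177 = 9.1977
OR_MH = (65.4709 + 56.8564 + 12.8757) / (16.6996 + 6.0219 + 9.1977) = 135.2030 / 31.9192 = 4.23579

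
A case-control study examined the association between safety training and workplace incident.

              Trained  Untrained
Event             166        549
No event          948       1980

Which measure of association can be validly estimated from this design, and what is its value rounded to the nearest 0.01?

Reading the table with exposure as columns: a = 166 (Trained, case), b = 948 (Trained, non-case), c = 549 (Untrained, case), d = 1980.
This is a case-control study: participants were sampled on outcome status, so risks in the source population cannot be estimated directly — relative risk is not valid here. The odds ratio is the appropriate measure.
OR = (a·d)/(b·c) = (166 × 1980) / (948 × 549) = 328680 / 520452 = 0.63153

0.63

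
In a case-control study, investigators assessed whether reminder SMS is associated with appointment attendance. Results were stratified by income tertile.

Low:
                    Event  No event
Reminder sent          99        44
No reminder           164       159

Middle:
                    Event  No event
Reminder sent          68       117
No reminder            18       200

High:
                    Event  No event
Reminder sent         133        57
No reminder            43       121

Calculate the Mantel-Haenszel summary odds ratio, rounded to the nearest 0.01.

OR_MH = Σ(aᵢdᵢ/nᵢ) / Σ(bᵢcᵢ/nᵢ), where nᵢ is the stratum total.
Stratum 1 (Low): n = 466; a·d/n = 99·159/466 = 33.7790; b·c/n = 44·164/466 = 15.4850
Stratum 2 (Middle): n = 403; a·d/n = 68·200/403 = 33.7469; b·c/n = 117·18/403 = 5.2258
Stratum 3 (High): n = 354; a·d/n = 133·121/354 = 45.4605; b·c/n = 57·43/354 = 6.9237
OR_MH = (33.7790 + 33.7469 + 45.4605) / (15.4850 + 5.2258 + 6.9237) = 112.9863 / 27.6345 = 4.08859

4.09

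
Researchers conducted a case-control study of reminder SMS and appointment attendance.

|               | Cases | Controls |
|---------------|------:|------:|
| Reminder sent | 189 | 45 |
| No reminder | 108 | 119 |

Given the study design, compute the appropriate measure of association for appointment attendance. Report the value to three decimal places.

Cells: a = 189, b = 45, c = 108, d = 119.
This is a case-control study: participants were sampled on outcome status, so risks in the source population cannot be estimated directly — relative risk is not valid here. The odds ratio is the appropriate measure.
OR = (a·d)/(b·c) = (189 × 119) / (45 × 108) = 22491 / 4860 = 4.62778

4.628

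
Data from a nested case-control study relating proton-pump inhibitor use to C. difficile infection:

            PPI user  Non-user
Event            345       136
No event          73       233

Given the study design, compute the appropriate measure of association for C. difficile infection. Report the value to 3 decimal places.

Reading the table with exposure as columns: a = 345 (PPI user, case), b = 73 (PPI user, non-case), c = 136 (Non-user, case), d = 233.
This is a nested case-control study: participants were sampled on outcome status, so risks in the source population cannot be estimated directly — relative risk is not valid here. The odds ratio is the appropriate measure.
OR = (a·d)/(b·c) = (345 × 233) / (73 × 136) = 80385 / 9928 = 8.09680

8.097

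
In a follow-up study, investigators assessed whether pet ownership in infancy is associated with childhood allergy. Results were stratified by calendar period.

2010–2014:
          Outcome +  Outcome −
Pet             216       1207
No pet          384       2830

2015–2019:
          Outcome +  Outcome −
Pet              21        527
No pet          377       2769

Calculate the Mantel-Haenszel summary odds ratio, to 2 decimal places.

OR_MH = Σ(aᵢdᵢ/nᵢ) / Σ(bᵢcᵢ/nᵢ), where nᵢ is the stratum total.
Stratum 1 (2010–2014): n = 4637; a·d/n = 216·2830/4637 = 131.8266; b·c/n = 1207·384/4637 = 99.9543
Stratum 2 (2015–2019): n = 3694; a·d/n = 21·2769/3694 = 15.7415; b·c/n = 527·377/3694 = 53.7842
OR_MH = (131.8266 + 15.7415) / (99.9543 + 53.7842) = 147.5681 / 153.7385 = 0.95986

0.96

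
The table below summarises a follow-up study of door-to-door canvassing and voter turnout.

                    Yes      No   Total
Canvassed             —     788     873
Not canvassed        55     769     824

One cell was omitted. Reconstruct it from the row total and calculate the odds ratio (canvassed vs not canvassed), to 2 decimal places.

1.51

The missing cell is in the exposed row: 873 − 788 = 85.
So a = 85, b = 788, c = 55, d = 769.
OR = (a·d)/(b·c) = (85 × 769) / (788 × 55) = 65365 / 43340 = 1.50819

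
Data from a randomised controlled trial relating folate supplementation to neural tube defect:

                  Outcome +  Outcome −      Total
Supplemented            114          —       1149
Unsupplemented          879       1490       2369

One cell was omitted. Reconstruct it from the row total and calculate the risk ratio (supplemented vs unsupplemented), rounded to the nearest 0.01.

0.27

The missing cell is in the exposed row: 1149 − 114 = 1035.
So a = 114, b = 1035, c = 879, d = 1490.
RR = [a/(a+b)] / [c/(c+d)] = (114/1149) / (879/2369) = 0.09922/0.37104 = 0.26740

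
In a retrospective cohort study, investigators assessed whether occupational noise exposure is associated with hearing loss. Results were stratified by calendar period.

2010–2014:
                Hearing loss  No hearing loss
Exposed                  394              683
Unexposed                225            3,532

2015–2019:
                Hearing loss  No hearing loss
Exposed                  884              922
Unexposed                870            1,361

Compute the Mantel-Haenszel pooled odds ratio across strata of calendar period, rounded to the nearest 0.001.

2.542

OR_MH = Σ(aᵢdᵢ/nᵢ) / Σ(bᵢcᵢ/nᵢ), where nᵢ is the stratum total.
Stratum 1 (2010–2014): n = 4834; a·d/n = 394·3532/4834 = 287.8792; b·c/n = 683·225/4834 = 31.7904
Stratum 2 (2015–2019): n = 4037; a·d/n = 884·1361/4037 = 298.0243; b·c/n = 922·870/4037 = 198.6971
OR_MH = (287.8792 + 298.0243) / (31.7904 + 198.6971) = 585.9035 / 230.4875 = 2.54202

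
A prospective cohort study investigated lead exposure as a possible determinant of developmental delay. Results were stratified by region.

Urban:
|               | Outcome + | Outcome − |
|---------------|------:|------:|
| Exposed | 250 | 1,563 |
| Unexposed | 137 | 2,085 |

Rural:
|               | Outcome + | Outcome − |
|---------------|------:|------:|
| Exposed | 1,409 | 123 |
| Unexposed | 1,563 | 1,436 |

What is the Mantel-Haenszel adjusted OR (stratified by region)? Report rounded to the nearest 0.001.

OR_MH = Σ(aᵢdᵢ/nᵢ) / Σ(bᵢcᵢ/nᵢ), where nᵢ is the stratum total.
Stratum 1 (Urban): n = 4035; a·d/n = 250·2085/4035 = 129.1822; b·c/n = 1563·137/4035 = 53.0684
Stratum 2 (Rural): n = 4531; a·d/n = 1409·1436/4531 = 446.5513; b·c/n = 123·1563/4531 = 42.4297
OR_MH = (129.1822 + 446.5513) / (53.0684 + 42.4297) = 575.7335 / 95.4981 = 6.02874

6.029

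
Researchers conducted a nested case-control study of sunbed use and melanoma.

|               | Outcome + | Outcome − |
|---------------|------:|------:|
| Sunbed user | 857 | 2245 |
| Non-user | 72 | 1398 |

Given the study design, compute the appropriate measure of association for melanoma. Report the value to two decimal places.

7.41

Cells: a = 857, b = 2245, c = 72, d = 1398.
This is a nested case-control study: participants were sampled on outcome status, so risks in the source population cannot be estimated directly — relative risk is not valid here. The odds ratio is the appropriate measure.
OR = (a·d)/(b·c) = (857 × 1398) / (2245 × 72) = 1198086 / 161640 = 7.41206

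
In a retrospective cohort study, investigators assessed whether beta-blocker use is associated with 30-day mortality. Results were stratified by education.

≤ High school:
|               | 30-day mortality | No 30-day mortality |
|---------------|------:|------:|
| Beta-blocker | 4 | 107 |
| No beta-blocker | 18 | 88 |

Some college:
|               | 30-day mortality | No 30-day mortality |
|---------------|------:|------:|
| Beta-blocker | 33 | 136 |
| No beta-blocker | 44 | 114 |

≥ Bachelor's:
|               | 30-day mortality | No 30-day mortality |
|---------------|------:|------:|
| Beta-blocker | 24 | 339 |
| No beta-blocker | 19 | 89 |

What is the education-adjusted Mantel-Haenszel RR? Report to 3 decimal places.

RR_MH = Σ(aᵢ·n₀ᵢ/nᵢ) / Σ(cᵢ·n₁ᵢ/nᵢ), with n₁ᵢ = aᵢ+bᵢ (exposed), n₀ᵢ = cᵢ+dᵢ (unexposed), nᵢ = n₁ᵢ+n₀ᵢ.
Stratum 1 (≤ High school): n₁ = 111, n₀ = 106, n = 217; a·n₀/n = 4·106/217 = 1.9539; c·n₁/n = 18·111/217 = 9.2074
Stratum 2 (Some college): n₁ = 169, n₀ = 158, n = 327; a·n₀/n = 33·158/327 = 15.9450; c·n₁/n = 44·169/327 = 22.7401
Stratum 3 (≥ Bachelor's): n₁ = 363, n₀ = 108, n = 471; a·n₀/n = 24·108/471 = 5.5032; c·n₁/n = 19·363/471 = 14.6433
RR_MH = (1.9539 + 15.9450 + 5.5032) / (9.2074 + 22.7401 + 14.6433) = 23.4021 / 46.5907 = 0.50229

0.502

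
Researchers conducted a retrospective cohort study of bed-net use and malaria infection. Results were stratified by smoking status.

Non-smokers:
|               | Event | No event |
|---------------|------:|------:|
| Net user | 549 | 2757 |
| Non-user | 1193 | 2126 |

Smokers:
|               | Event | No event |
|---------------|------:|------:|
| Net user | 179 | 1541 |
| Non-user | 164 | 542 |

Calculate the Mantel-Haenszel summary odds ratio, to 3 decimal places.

0.360

OR_MH = Σ(aᵢdᵢ/nᵢ) / Σ(bᵢcᵢ/nᵢ), where nᵢ is the stratum total.
Stratum 1 (Non-smokers): n = 6625; a·d/n = 549·2126/6625 = 176.1772; b·c/n = 2757·1193/6625 = 496.4681
Stratum 2 (Smokers): n = 2426; a·d/n = 179·542/2426 = 39.9909; b·c/n = 1541·164/2426 = 104.1731
OR_MH = (176.1772 + 39.9909) / (496.4681 + 104.1731) = 216.1681 / 600.6412 = 0.35990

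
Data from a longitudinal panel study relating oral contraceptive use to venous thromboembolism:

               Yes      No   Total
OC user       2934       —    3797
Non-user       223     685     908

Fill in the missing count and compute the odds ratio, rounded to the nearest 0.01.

10.44

The missing cell is in the exposed row: 3797 − 2934 = 863.
So a = 2934, b = 863, c = 223, d = 685.
OR = (a·d)/(b·c) = (2934 × 685) / (863 × 223) = 2009790 / 192449 = 10.44323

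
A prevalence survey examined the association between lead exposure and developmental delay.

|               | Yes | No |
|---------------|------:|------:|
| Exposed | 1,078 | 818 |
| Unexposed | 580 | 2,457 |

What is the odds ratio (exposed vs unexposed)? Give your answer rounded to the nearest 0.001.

Cells: a = 1078, b = 818, c = 580, d = 2457.
OR = (a·d)/(b·c) = (1078 × 2457) / (818 × 580) = 2648646 / 474440 = 5.58268
The odds of developmental delay are about 5.58 times as high in the exposed group.

5.583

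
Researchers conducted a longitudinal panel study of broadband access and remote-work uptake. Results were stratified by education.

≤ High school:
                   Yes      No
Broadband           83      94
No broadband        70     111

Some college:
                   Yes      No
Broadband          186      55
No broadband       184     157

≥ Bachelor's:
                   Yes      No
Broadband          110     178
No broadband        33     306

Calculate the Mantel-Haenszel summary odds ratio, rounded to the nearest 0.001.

2.871

OR_MH = Σ(aᵢdᵢ/nᵢ) / Σ(bᵢcᵢ/nᵢ), where nᵢ is the stratum total.
Stratum 1 (≤ High school): n = 358; a·d/n = 83·111/358 = 25.7346; b·c/n = 94·70/358 = 18.3799
Stratum 2 (Some college): n = 582; a·d/n = 186·157/582 = 50.1753; b·c/n = 55·184/582 = 17.3883
Stratum 3 (≥ Bachelor's): n = 627; a·d/n = 110·306/627 = 53.6842; b·c/n = 178·33/627 = 9.3684
OR_MH = (25.7346 + 50.1753 + 53.6842) / (18.3799 + 17.3883 + 9.3684) = 129.5941 / 45.1366 = 2.87115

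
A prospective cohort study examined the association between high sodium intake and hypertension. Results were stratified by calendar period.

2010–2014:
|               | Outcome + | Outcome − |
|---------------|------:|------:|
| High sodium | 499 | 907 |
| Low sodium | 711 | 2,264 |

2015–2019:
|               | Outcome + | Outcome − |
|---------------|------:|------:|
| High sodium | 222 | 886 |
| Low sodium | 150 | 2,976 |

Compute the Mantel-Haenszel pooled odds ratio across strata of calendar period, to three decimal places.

2.318

OR_MH = Σ(aᵢdᵢ/nᵢ) / Σ(bᵢcᵢ/nᵢ), where nᵢ is the stratum total.
Stratum 1 (2010–2014): n = 4381; a·d/n = 499·2264/4381 = 257.8717; b·c/n = 907·711/4381 = 147.1986
Stratum 2 (2015–2019): n = 4234; a·d/n = 222·2976/4234 = 156.0397; b·c/n = 886·150/4234 = 31.3888
OR_MH = (257.8717 + 156.0397) / (147.1986 + 31.3888) = 413.9114 / 178.5873 = 2.31770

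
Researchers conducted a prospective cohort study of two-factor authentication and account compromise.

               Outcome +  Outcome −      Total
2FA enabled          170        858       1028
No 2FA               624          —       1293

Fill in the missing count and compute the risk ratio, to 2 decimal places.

0.34

The missing cell is in the unexposed row: 1293 − 624 = 669.
So a = 170, b = 858, c = 624, d = 669.
RR = [a/(a+b)] / [c/(c+d)] = (170/1028) / (624/1293) = 0.16537/0.48260 = 0.34266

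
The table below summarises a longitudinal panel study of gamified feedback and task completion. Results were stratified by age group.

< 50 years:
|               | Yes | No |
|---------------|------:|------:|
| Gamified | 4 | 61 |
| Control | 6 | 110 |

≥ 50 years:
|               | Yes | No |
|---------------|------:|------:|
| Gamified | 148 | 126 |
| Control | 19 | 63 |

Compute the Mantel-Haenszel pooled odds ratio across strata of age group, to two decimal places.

3.27

OR_MH = Σ(aᵢdᵢ/nᵢ) / Σ(bᵢcᵢ/nᵢ), where nᵢ is the stratum total.
Stratum 1 (< 50 years): n = 181; a·d/n = 4·110/181 = 2.4309; b·c/n = 61·6/181 = 2.0221
Stratum 2 (≥ 50 years): n = 356; a·d/n = 148·63/356 = 26.1910; b·c/n = 126·19/356 = 6.7247
OR_MH = (2.4309 + 26.1910) / (2.0221 + 6.7247) = 28.6220 / 8.7468 = 3.27227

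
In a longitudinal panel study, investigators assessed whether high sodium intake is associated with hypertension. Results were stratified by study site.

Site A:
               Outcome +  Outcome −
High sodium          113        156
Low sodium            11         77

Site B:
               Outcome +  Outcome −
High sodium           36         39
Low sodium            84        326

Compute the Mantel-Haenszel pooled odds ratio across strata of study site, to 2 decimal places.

OR_MH = Σ(aᵢdᵢ/nᵢ) / Σ(bᵢcᵢ/nᵢ), where nᵢ is the stratum total.
Stratum 1 (Site A): n = 357; a·d/n = 113·77/357 = 24.3725; b·c/n = 156·11/357 = 4.8067
Stratum 2 (Site B): n = 485; a·d/n = 36·326/485 = 24.1979; b·c/n = 39·84/485 = 6.7546
OR_MH = (24.3725 + 24.1979) / (4.8067 + 6.7546) = 48.5705 / 11.5614 = 4.20110

4.20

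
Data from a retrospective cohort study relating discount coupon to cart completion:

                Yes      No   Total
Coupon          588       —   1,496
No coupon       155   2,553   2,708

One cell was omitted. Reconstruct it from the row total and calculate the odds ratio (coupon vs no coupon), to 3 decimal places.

10.666

The missing cell is in the exposed row: 1496 − 588 = 908.
So a = 588, b = 908, c = 155, d = 2553.
OR = (a·d)/(b·c) = (588 × 2553) / (908 × 155) = 1501164 / 140740 = 10.66622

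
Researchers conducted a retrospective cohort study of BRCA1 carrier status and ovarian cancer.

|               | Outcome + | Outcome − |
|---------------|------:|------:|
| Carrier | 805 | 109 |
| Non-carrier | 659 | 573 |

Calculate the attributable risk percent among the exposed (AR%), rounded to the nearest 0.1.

39.3

Cells: a = 805, b = 109, c = 659, d = 573.
Risk in exposed = 805/914 = 0.88074; risk in unexposed = 659/1232 = 0.53490.
RR = 0.88074/0.53490 = 1.64655
AR% = (RR − 1)/RR × 100 = (1.64655 − 1)/1.64655 × 100 = 39.2670%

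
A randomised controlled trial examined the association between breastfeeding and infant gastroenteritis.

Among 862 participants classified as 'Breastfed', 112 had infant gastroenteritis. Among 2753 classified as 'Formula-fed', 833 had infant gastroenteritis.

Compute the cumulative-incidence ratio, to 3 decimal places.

From the description: a = 112, b = 750, c = 833, d = 1920.
Risk in exposed = 112/862 = 0.12993; risk in unexposed = 833/2753 = 0.30258.
RR = 0.12993 / 0.30258 = 0.42941
The risk is 57% lower among the exposed than among the unexposed.

0.429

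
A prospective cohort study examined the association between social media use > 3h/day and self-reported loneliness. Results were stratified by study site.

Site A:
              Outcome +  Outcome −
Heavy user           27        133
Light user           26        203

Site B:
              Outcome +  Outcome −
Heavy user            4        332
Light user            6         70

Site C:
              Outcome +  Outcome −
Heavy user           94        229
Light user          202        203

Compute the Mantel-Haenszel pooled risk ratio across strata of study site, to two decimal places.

RR_MH = Σ(aᵢ·n₀ᵢ/nᵢ) / Σ(cᵢ·n₁ᵢ/nᵢ), with n₁ᵢ = aᵢ+bᵢ (exposed), n₀ᵢ = cᵢ+dᵢ (unexposed), nᵢ = n₁ᵢ+n₀ᵢ.
Stratum 1 (Site A): n₁ = 160, n₀ = 229, n = 389; a·n₀/n = 27·229/389 = 15.8946; c·n₁/n = 26·160/389 = 10.6941
Stratum 2 (Site B): n₁ = 336, n₀ = 76, n = 412; a·n₀/n = 4·76/412 = 0.7379; c·n₁/n = 6·336/412 = 4.8932
Stratum 3 (Site C): n₁ = 323, n₀ = 405, n = 728; a·n₀/n = 94·405/728 = 52.2940; c·n₁/n = 202·323/728 = 89.6236
RR_MH = (15.8946 + 0.7379 + 52.2940) / (10.6941 + 4.8932 + 89.6236) = 68.9264 / 105.2109 = 0.65513

0.66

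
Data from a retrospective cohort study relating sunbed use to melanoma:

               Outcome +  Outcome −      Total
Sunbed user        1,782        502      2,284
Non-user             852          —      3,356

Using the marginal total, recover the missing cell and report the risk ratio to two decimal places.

3.07

The missing cell is in the unexposed row: 3356 − 852 = 2504.
So a = 1782, b = 502, c = 852, d = 2504.
RR = [a/(a+b)] / [c/(c+d)] = (1782/2284) / (852/3356) = 0.78021/0.25387 = 3.07322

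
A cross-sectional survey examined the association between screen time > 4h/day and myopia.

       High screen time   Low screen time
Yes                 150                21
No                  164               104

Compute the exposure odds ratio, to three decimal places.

Reading the table with exposure as columns: a = 150 (High screen time, case), b = 164 (High screen time, non-case), c = 21 (Low screen time, case), d = 104.
OR = (a·d)/(b·c) = (150 × 104) / (164 × 21) = 15600 / 3444 = 4.52962
The odds of myopia are about 4.53 times as high in the high screen time group.

4.530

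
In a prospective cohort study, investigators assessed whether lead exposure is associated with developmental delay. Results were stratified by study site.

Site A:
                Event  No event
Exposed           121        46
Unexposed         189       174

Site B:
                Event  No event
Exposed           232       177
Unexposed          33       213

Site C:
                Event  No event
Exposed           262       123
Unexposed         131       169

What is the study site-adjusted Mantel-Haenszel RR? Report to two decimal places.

RR_MH = Σ(aᵢ·n₀ᵢ/nᵢ) / Σ(cᵢ·n₁ᵢ/nᵢ), with n₁ᵢ = aᵢ+bᵢ (exposed), n₀ᵢ = cᵢ+dᵢ (unexposed), nᵢ = n₁ᵢ+n₀ᵢ.
Stratum 1 (Site A): n₁ = 167, n₀ = 363, n = 530; a·n₀/n = 121·363/530 = 82.8736; c·n₁/n = 189·167/530 = 59.5528
Stratum 2 (Site B): n₁ = 409, n₀ = 246, n = 655; a·n₀/n = 232·246/655 = 87.1328; c·n₁/n = 33·409/655 = 20.6061
Stratum 3 (Site C): n₁ = 385, n₀ = 300, n = 685; a·n₀/n = 262·300/685 = 114.7445; c·n₁/n = 131·385/685 = 73.6277
RR_MH = (82.8736 + 87.1328 + 114.7445) / (59.5528 + 20.6061 + 73.6277) = 284.7509 / 153.7867 = 1.85160

1.85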